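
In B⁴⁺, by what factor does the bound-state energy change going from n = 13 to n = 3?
18.77778

Using E_n = -13.6057 Z² / n² eV with Z = 5:

E_3 = -13.6057 × 5² / 3² = -340.1425 / 9 = -37.79361111111 eV
E_13 = -13.6057 × 5² / 13² = -340.1425 / 169 = -2.01267751479 eV

The ratio is:
E_3/E_13 = (-37.79361111111) / (-2.01267751479)
E_3/E_13 = (-340.1425/9) / (-340.1425/169)
E_3/E_13 = 169/9
E_3/E_13 = 18.77778
(Note: the Z² factors cancel in the ratio.)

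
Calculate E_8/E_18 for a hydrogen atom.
5.0625

Using E_n = -13.6057 Z² / n² eV with Z = 1:

E_8 = -13.6057 / 8² = -13.6057 / 64 = -0.212589063 eV
E_18 = -13.6057 / 18² = -13.6057 / 324 = -0.041992901 eV

The ratio is:
E_8/E_18 = (-0.212589063) / (-0.041992901)
E_8/E_18 = (-13.6057/64) / (-13.6057/324)
E_8/E_18 = 324/64
E_8/E_18 = 5.0625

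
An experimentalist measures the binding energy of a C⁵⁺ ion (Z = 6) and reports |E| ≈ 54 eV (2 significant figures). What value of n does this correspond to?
n = 3

The exact energy levels follow E_n = -13.6057 Z² / n² eV with Z = 6.

The measured value (-54 eV) is reported to only 2 significant figures, so we must test candidate n values and see which one matches to that precision.

Candidate energies:
  n = 1:  E = -13.6057 × 6² / 1² = -489.805200 eV
  n = 2:  E = -13.6057 × 6² / 2² = -122.451300 eV
  n = 3:  E = -13.6057 × 6² / 3² = -54.422800 eV  ← matches
  n = 4:  E = -13.6057 × 6² / 4² = -30.612825 eV
  n = 5:  E = -13.6057 × 6² / 5² = -19.592208 eV

Checking against the measurement of -54 eV (2 sig figs), only n = 3 agrees:
E_3 = -54.422800 eV, which rounds to -54 eV ✓

Therefore n = 3.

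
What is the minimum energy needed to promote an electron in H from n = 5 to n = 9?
0.376256 eV

The energy levels of a hydrogen-like atom are E_n = -13.6057 eV / n².

Energy at n = 5: E_5 = -13.6057 / 5² = -0.544228000 eV
Energy at n = 9: E_9 = -13.6057 / 9² = -0.167971605 eV

The excitation energy is the difference:
ΔE = E_9 - E_5
ΔE = -0.167971605 - (-0.544228000)
ΔE = 0.376256 eV

Since this is positive, energy must be absorbed (photon absorption).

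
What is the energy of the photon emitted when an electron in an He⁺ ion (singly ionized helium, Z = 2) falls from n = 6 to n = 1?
52.9111 eV

The energy levels are E_n = -13.6057 Z² eV / n².

Energy at n = 6: E_6 = -13.6057 × 2² / 6² = -1.5117444 eV
Energy at n = 1: E_1 = -13.6057 × 2² / 1² = -54.4228000 eV

For emission (electron falling to lower state), the photon energy is:
E_photon = E_6 - E_1 = |-1.5117444 - (-54.4228000)|
E_photon = 52.9111 eV

This energy is carried away by the emitted photon.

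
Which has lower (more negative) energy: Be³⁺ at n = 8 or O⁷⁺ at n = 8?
O⁷⁺ at n = 8 (E = -13.60570 eV)

Using E_n = -13.6057 Z² / n² eV:

Be³⁺ (Z = 4) at n = 8:
E = -13.6057 × 4² / 8² = -13.6057 × 16 / 64 = -3.40142500 eV

O⁷⁺ (Z = 8) at n = 8:
E = -13.6057 × 8² / 8² = -13.6057 × 64 / 64 = -13.60570000 eV

Since -13.60570000 eV < -3.40142500 eV,
O⁷⁺ at n = 8 is more tightly bound (requires more energy to ionize).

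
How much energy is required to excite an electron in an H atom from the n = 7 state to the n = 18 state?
0.23567 eV

The energy levels of a hydrogen-like atom are E_n = -13.6057 eV / n².

Energy at n = 7: E_7 = -13.6057 / 7² = -0.27766735 eV
Energy at n = 18: E_18 = -13.6057 / 18² = -0.04199290 eV

The excitation energy is the difference:
ΔE = E_18 - E_7
ΔE = -0.04199290 - (-0.27766735)
ΔE = 0.23567 eV

Since this is positive, energy must be absorbed (photon absorption).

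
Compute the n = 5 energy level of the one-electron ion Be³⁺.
-8.70765 eV

For hydrogen-like ions, the energy levels scale with Z²:
E_n = -13.6057 Z² / n² eV

For Be³⁺ (Z = 4) at n = 5:
E_5 = -13.6057 × 4² / 5²
E_5 = -13.6057 × 16 / 25
E_5 = -217.6912 / 25
E_5 = -8.70765 eV

The energy is 16 times more negative than hydrogen at the same n due to the stronger nuclear charge.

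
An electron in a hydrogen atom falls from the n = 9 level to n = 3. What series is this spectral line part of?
Paschen series

The spectral series in hydrogen are named based on the final (lower) energy level:
- Lyman series: n_final = 1 (ultraviolet)
- Balmer series: n_final = 2 (visible/near-UV)
- Paschen series: n_final = 3 (infrared)
- Brackett series: n_final = 4 (infrared)
- Pfund series: n_final = 5 (far infrared)

Since this transition ends at n = 3, it belongs to the Paschen series.

For reference, this 9 → 3 line has photon energy
ΔE = 13.6057 eV × (1/3² - 1/9²) = 1.34377284 eV,
corresponding to wavelength λ = hc/ΔE = 1239.84 eV·nm / 1.34377284 eV = 922.6559 nm in the infrared region.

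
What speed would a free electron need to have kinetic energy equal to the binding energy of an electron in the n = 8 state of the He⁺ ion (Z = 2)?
5.46923e+05 m/s (or 0.182434% of c)

The binding energy at n = 8 for He⁺ is:
E_8 = -13.6057 × 2²/8² = -0.850356250 eV
|E_8| = 0.850356250 eV

Convert to Joules:
KE = 0.850356250 eV × (1.602177 × 10⁻¹⁹ J/eV) = 1.3624212e-19 J

Using KE = ½mv²:
v = √(2·KE/m_e)
v = √(2 × 1.3624212e-19 J / 9.10938 × 10⁻³¹ kg)
v = 5.46923e+05 m/s

This is approximately 0.182434% the speed of light.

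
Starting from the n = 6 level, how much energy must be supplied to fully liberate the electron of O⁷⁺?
24.188 eV

The ionization energy is the energy needed to remove the electron completely (n → ∞).

For a hydrogen-like ion with Z = 8, E_n = -13.6057 Z² / n² eV.

At n = 6: E_6 = -13.6057 × 8² / 6² = -24.187911 eV
At n = ∞: E_∞ = 0 eV

Ionization energy = E_∞ - E_6 = 0 - (-24.187911) = 24.187911 eV
Ionization energy ≈ 24.188 eV

This is also called the binding energy of the electron in state n = 6.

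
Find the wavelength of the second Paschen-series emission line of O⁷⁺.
20.023 nm

The lines of a series are numbered from the longest wavelength (smallest ΔE) outward; the second line is the transition from n = n_f + 2 to n_f.
The Paschen series has all transitions ending at n_f = 3.

For O⁷⁺ (Z = 8), the second line (β-line) is the jump from n = 5 to n = 3:
E_5 = -13.6057 × 8² / 5² = -34.83059 eV
E_3 = -13.6057 × 8² / 3² = -96.75164 eV
ΔE = E_5 - E_3 = 61.92105 eV

λ = hc/E = 1239.84 eV·nm / 61.92105 eV
λ = 20.023 nm

This is the β-line of the Paschen series in O⁷⁺.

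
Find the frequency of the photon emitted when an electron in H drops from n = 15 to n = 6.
7.67630e+13 Hz

First, find the transition energy:
E_15 = -13.6057 / 15² = -0.060469778 eV
E_6 = -13.6057 / 6² = -0.377936111 eV
|ΔE| = |E_6 - E_15| = 0.317466333 eV

Convert to Joules: E = 0.317466333 eV × (1.602177 × 10⁻¹⁹ J/eV) = 5.0863726e-20 J

Using E = hf:
f = E/h = 5.0863726e-20 J / (6.62607 × 10⁻³⁴ J·s)
f = 7.67630e+13 Hz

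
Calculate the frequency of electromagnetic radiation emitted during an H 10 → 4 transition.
1.7272e+14 Hz

First, find the transition energy:
E_10 = -13.6057 / 10² = -0.13605700 eV
E_4 = -13.6057 / 4² = -0.85035625 eV
|ΔE| = |E_4 - E_10| = 0.71429925 eV

Convert to Joules: E = 0.71429925 eV × (1.602177 × 10⁻¹⁹ J/eV) = 1.144434e-19 J

Using E = hf:
f = E/h = 1.144434e-19 J / (6.62607 × 10⁻³⁴ J·s)
f = 1.7272e+14 Hz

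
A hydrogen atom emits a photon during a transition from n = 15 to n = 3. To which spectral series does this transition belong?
Paschen series

The spectral series in hydrogen are named based on the final (lower) energy level:
- Lyman series: n_final = 1 (ultraviolet)
- Balmer series: n_final = 2 (visible/near-UV)
- Paschen series: n_final = 3 (infrared)
- Brackett series: n_final = 4 (infrared)
- Pfund series: n_final = 5 (far infrared)

Since this transition ends at n = 3, it belongs to the Paschen series.

For reference, this 15 → 3 line has photon energy
ΔE = 13.6057 eV × (1/3² - 1/15²) = 1.451275 eV,
corresponding to wavelength λ = hc/ΔE = 1239.84 eV·nm / 1.451275 eV = 854.31 nm in the infrared region.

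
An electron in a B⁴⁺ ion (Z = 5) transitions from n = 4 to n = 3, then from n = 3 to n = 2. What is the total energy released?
63.78 eV

The energy levels of B⁴⁺ are E_n = -13.6057 × 5² / n² eV.

First transition (4 → 3):
ΔE₁ = |E_3 - E_4|
ΔE₁ = |-37.79361111 - (-21.25890625)| = 16.53470 eV

Second transition (3 → 2):
ΔE₂ = |E_2 - E_3|
ΔE₂ = |-85.03562500 - (-37.79361111)| = 47.24201 eV

Total energy released:
E_total = ΔE₁ + ΔE₂ = 16.53470 + 47.24201 = 63.78 eV

Note: This equals the direct transition 4 → 2: 63.78 eV ✓
Energy is conserved regardless of the path taken.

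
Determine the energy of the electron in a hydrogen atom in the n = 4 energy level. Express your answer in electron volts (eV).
-0.85 eV

The energy levels of a hydrogen-like atom are given by:
E_n = -13.6057 eV / n²

For n = 4:
E_4 = -13.6057 eV / 4²
E_4 = -13.6057 eV / 16
E_4 = -0.85 eV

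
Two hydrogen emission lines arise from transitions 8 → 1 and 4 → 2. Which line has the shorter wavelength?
8 → 1

Calculate the energy for each transition:

Transition 8 → 1:
ΔE₁ = |E_1 - E_8| = |-13.6057/1² - (-13.6057/8²)|
ΔE₁ = |-13.6057000000 - (-0.2125890625)| = 13.3931109 eV

Transition 4 → 2:
ΔE₂ = |E_2 - E_4| = |-13.6057/2² - (-13.6057/4²)|
ΔE₂ = |-3.4014250000 - (-0.8503562500)| = 2.5510688 eV

Since 13.3931109 eV > 2.5510688 eV, the transition 8 → 1 emits the more energetic photon.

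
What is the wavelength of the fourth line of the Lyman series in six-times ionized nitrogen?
1.9372 nm

The lines of a series are numbered from the longest wavelength (smallest ΔE) outward; the fourth line is the transition from n = n_f + 4 to n_f.
The Lyman series has all transitions ending at n_f = 1.

For N⁶⁺ (Z = 7), the fourth line (δ-line) is the jump from n = 5 to n = 1:
E_5 = -13.6057 × 7² / 5² = -26.667172 eV
E_1 = -13.6057 × 7² / 1² = -666.679300 eV
ΔE = E_5 - E_1 = 640.012128 eV

λ = hc/E = 1239.84 eV·nm / 640.012128 eV
λ = 1.9372 nm

This is the δ-line of the Lyman series in N⁶⁺.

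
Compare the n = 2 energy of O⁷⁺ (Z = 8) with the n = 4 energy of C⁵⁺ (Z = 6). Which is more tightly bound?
O⁷⁺ at n = 2 (E = -217.69 eV)

Using E_n = -13.6057 Z² / n² eV:

O⁷⁺ (Z = 8) at n = 2:
E = -13.6057 × 8² / 2² = -13.6057 × 64 / 4 = -217.69120 eV

C⁵⁺ (Z = 6) at n = 4:
E = -13.6057 × 6² / 4² = -13.6057 × 36 / 16 = -30.61283 eV

Since -217.69120 eV < -30.61283 eV,
O⁷⁺ at n = 2 is more tightly bound (requires more energy to ionize).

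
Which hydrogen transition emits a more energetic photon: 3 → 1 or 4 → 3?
3 → 1

Calculate the energy for each transition:

Transition 3 → 1:
ΔE₁ = |E_1 - E_3| = |-13.6057/1² - (-13.6057/3²)|
ΔE₁ = |-13.6057000000 - (-1.5117444444)| = 12.0939556 eV

Transition 4 → 3:
ΔE₂ = |E_3 - E_4| = |-13.6057/3² - (-13.6057/4²)|
ΔE₂ = |-1.5117444444 - (-0.8503562500)| = 0.6613882 eV

Since 12.0939556 eV > 0.6613882 eV, the transition 3 → 1 emits the more energetic photon.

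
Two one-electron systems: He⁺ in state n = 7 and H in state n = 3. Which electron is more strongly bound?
H at n = 3 (E = -1.511744 eV)

Using E_n = -13.6057 Z² / n² eV:

He⁺ (Z = 2) at n = 7:
E = -13.6057 × 2² / 7² = -13.6057 × 4 / 49 = -1.110669388 eV

H (Z = 1) at n = 3:
E = -13.6057 × 1² / 3² = -13.6057 × 1 / 9 = -1.511744444 eV

Since -1.511744444 eV < -1.110669388 eV,
H at n = 3 is more tightly bound (requires more energy to ionize).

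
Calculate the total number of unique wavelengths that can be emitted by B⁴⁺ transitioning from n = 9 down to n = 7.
3

The electron can occupy levels n = 7, 8, ..., 9 during de-excitation — that is m = 9 - 7 + 1 = 3 distinct levels.

The number of distinct spectral lines equals the number of ways to choose 2 of these m levels (each pair gives one possible emission transition):

Number of lines = m(m-1)/2 = 3×2/2 = 3

These correspond to all possible transitions between the 3 levels:
9 → 8, 9 → 7, 8 → 7

Each transition produces a photon with a unique energy (and thus wavelength). This count does not depend on Z.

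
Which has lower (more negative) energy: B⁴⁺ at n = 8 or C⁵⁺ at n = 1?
C⁵⁺ at n = 1 (E = -489.81 eV)

Using E_n = -13.6057 Z² / n² eV:

B⁴⁺ (Z = 5) at n = 8:
E = -13.6057 × 5² / 8² = -13.6057 × 25 / 64 = -5.31473 eV

C⁵⁺ (Z = 6) at n = 1:
E = -13.6057 × 6² / 1² = -13.6057 × 36 / 1 = -489.80520 eV

Since -489.80520 eV < -5.31473 eV,
C⁵⁺ at n = 1 is more tightly bound (requires more energy to ionize).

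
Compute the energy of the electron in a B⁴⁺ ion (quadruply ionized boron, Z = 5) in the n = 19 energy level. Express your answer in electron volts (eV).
-0.94 eV

The energy levels of a hydrogen-like atom are given by:
E_n = -13.6057 Z² / n² eV  (with Z = 5 for B⁴⁺)

For n = 19:
E_19 = -13.6057 × 5² / 19²
E_19 = -13.6057 × 25 / 361
E_19 = -0.94 eV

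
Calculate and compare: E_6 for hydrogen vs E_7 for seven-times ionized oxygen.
O⁷⁺ at n = 7 (E = -17.770710 eV)

Using E_n = -13.6057 Z² / n² eV:

H (Z = 1) at n = 6:
E = -13.6057 × 1² / 6² = -13.6057 × 1 / 36 = -0.377936111 eV

O⁷⁺ (Z = 8) at n = 7:
E = -13.6057 × 8² / 7² = -13.6057 × 64 / 49 = -17.770710204 eV

Since -17.770710204 eV < -0.377936111 eV,
O⁷⁺ at n = 7 is more tightly bound (requires more energy to ionize).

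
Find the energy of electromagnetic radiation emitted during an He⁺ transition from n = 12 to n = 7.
0.7327 eV

The energy levels are E_n = -13.6057 Z² eV / n².

Energy at n = 12: E_12 = -13.6057 × 2² / 12² = -0.3779361 eV
Energy at n = 7: E_7 = -13.6057 × 2² / 7² = -1.1106694 eV

For emission (electron falling to lower state), the photon energy is:
E_photon = E_12 - E_7 = |-0.3779361 - (-1.1106694)|
E_photon = 0.7327 eV

This energy is carried away by the emitted photon.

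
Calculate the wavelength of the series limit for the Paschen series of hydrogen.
820.1386 nm

The series limit corresponds to the transition from n = ∞ to n = 3.
This is the highest energy (shortest wavelength) transition in the Paschen series.

E_∞ = 0 eV
E_3 = -13.6057 / 3² = -1.51174444 eV

Energy at series limit:
ΔE = E_∞ - E_3 = 0 - (-1.51174444) = 1.51174444 eV
λ = hc/E = 1239.84 eV·nm / 1.51174444 eV = 820.1386 nm

This energy equals the ionization energy from the n = 3 state of hydrogen.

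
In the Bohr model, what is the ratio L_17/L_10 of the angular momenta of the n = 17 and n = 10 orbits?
1.70000

In the Bohr model, L_n = nℏ, so the ratio is purely the ratio of quantum numbers:

L_17/L_10 = 17ℏ / 10ℏ = 17/10 = 1.70000

The angular momentum scales linearly with n.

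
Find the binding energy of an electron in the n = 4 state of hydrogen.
0.850356 eV

The ionization energy is the energy needed to remove the electron completely (n → ∞).

For hydrogen, E_n = -13.6057 eV / n².

At n = 4: E_4 = -13.6057 / 4² = -0.850356250 eV
At n = ∞: E_∞ = 0 eV

Ionization energy = E_∞ - E_4 = 0 - (-0.850356250) = 0.850356250 eV
Ionization energy ≈ 0.850356 eV

This is also called the binding energy of the electron in state n = 4.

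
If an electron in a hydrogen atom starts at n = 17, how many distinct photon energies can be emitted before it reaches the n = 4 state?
91

The electron can occupy levels n = 4, 5, ..., 17 during de-excitation — that is m = 17 - 4 + 1 = 14 distinct levels.

The number of distinct spectral lines equals the number of ways to choose 2 of these m levels (each pair gives one possible emission transition):

Number of lines = m(m-1)/2 = 14×13/2 = 91

These correspond to all possible transitions between the 14 levels:
17 → 16, 17 → 15, 17 → 14, 17 → 13, 17 → 12, 17 → 11, 17 → 10, 17 → 9...

Each transition produces a photon with a unique energy (and thus wavelength). This count does not depend on Z.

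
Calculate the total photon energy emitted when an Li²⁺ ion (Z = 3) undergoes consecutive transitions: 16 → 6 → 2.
30.134 eV

The energy levels of Li²⁺ are E_n = -13.6057 × 3² / n² eV.

First transition (16 → 6):
ΔE₁ = |E_6 - E_16|
ΔE₁ = |-3.4014250000 - (-0.4783253906)| = 2.9230996 eV

Second transition (6 → 2):
ΔE₂ = |E_2 - E_6|
ΔE₂ = |-30.6128250000 - (-3.4014250000)| = 27.2114000 eV

Total energy released:
E_total = ΔE₁ + ΔE₂ = 2.9230996 + 27.2114000 = 30.134 eV

Note: This equals the direct transition 16 → 2: 30.134 eV ✓
Energy is conserved regardless of the path taken.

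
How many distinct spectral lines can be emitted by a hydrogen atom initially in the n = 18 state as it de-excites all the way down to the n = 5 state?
91

The electron can occupy levels n = 5, 6, ..., 18 during de-excitation — that is m = 18 - 5 + 1 = 14 distinct levels.

The number of distinct spectral lines equals the number of ways to choose 2 of these m levels (each pair gives one possible emission transition):

Number of lines = m(m-1)/2 = 14×13/2 = 91

These correspond to all possible transitions between the 14 levels:
18 → 17, 18 → 16, 18 → 15, 18 → 14, 18 → 13, 18 → 12, 18 → 11, 18 → 10...

Each transition produces a photon with a unique energy (and thus wavelength). This count does not depend on Z.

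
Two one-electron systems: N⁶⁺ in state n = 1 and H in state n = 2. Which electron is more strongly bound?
N⁶⁺ at n = 1 (E = -666.67930 eV)

Using E_n = -13.6057 Z² / n² eV:

N⁶⁺ (Z = 7) at n = 1:
E = -13.6057 × 7² / 1² = -13.6057 × 49 / 1 = -666.67930000 eV

H (Z = 1) at n = 2:
E = -13.6057 × 1² / 2² = -13.6057 × 1 / 4 = -3.40142500 eV

Since -666.67930000 eV < -3.40142500 eV,
N⁶⁺ at n = 1 is more tightly bound (requires more energy to ionize).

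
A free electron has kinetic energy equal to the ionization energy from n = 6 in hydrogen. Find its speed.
3.64615e+05 m/s (or 0.121623% of c)

The binding energy at n = 6 for hydrogen is:
E_6 = -13.6057/6² = -0.377936111 eV
|E_6| = 0.377936111 eV

Convert to Joules:
KE = 0.377936111 eV × (1.602177 × 10⁻¹⁹ J/eV) = 6.0552054e-20 J

Using KE = ½mv²:
v = √(2·KE/m_e)
v = √(2 × 6.0552054e-20 J / 9.10938 × 10⁻³¹ kg)
v = 3.64615e+05 m/s

This is approximately 0.121623% the speed of light.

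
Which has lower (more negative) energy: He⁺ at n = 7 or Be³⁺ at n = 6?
Be³⁺ at n = 6 (E = -6.047 eV)

Using E_n = -13.6057 Z² / n² eV:

He⁺ (Z = 2) at n = 7:
E = -13.6057 × 2² / 7² = -13.6057 × 4 / 49 = -1.110669 eV

Be³⁺ (Z = 4) at n = 6:
E = -13.6057 × 4² / 6² = -13.6057 × 16 / 36 = -6.046978 eV

Since -6.046978 eV < -1.110669 eV,
Be³⁺ at n = 6 is more tightly bound (requires more energy to ionize).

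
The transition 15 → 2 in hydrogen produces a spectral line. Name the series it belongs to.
Balmer series

The spectral series in hydrogen are named based on the final (lower) energy level:
- Lyman series: n_final = 1 (ultraviolet)
- Balmer series: n_final = 2 (visible/near-UV)
- Paschen series: n_final = 3 (infrared)
- Brackett series: n_final = 4 (infrared)
- Pfund series: n_final = 5 (far infrared)

Since this transition ends at n = 2, it belongs to the Balmer series.

For reference, this 15 → 2 line has photon energy
ΔE = 13.6057 eV × (1/2² - 1/15²) = 3.34095522 eV,
corresponding to wavelength λ = hc/ΔE = 1239.84 eV·nm / 3.34095522 eV = 371.1034 nm in the visible/near-UV region.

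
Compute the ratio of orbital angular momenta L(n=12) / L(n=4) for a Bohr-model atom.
3.000000

In the Bohr model, L_n = nℏ, so the ratio is purely the ratio of quantum numbers:

L_12/L_4 = 12ℏ / 4ℏ = 12/4 = 3.000000

The angular momentum scales linearly with n.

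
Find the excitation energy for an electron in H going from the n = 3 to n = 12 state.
1.417260 eV

The energy levels of a hydrogen-like atom are E_n = -13.6057 eV / n².

Energy at n = 3: E_3 = -13.6057 / 3² = -1.511744444 eV
Energy at n = 12: E_12 = -13.6057 / 12² = -0.094484028 eV

The excitation energy is the difference:
ΔE = E_12 - E_3
ΔE = -0.094484028 - (-1.511744444)
ΔE = 1.417260 eV

Since this is positive, energy must be absorbed (photon absorption).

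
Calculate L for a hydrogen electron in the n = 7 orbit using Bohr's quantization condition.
7.38e-34 J·s (or 7ℏ)

In the Bohr model, angular momentum is quantized:
L = nℏ

where ℏ = h/(2π) = 1.0546e-34 J·s

For n = 7:
L = 7 × 1.0546e-34 J·s
L = 7.38e-34 J·s

This can also be written as L = 7ℏ.
The angular momentum is an integer multiple of the reduced Planck constant.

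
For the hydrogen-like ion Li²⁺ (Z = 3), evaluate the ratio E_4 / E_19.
22.56250

Using E_n = -13.6057 Z² / n² eV with Z = 3:

E_4 = -13.6057 × 3² / 4² = -122.4513 / 16 = -7.65320625000 eV
E_19 = -13.6057 × 3² / 19² = -122.4513 / 361 = -0.33920027701 eV

The ratio is:
E_4/E_19 = (-7.65320625000) / (-0.33920027701)
E_4/E_19 = (-122.4513/16) / (-122.4513/361)
E_4/E_19 = 361/16
E_4/E_19 = 22.56250
(Note: the Z² factors cancel in the ratio.)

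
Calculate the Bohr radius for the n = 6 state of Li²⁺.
0.6350 nm (or 6.3501 Å)

The Bohr radius formula is:
r_n = n² a₀ / Z

where a₀ = 0.0529177 nm is the Bohr radius.

For Li²⁺ (Z = 3) at n = 6:
r_6 = 6² × 0.0529177 nm / 3
r_6 = 36 × 0.0529177 nm / 3
r_6 = 1.90504 nm / 3
r_6 = 0.6350 nm

The electron orbits at approximately 0.6350 nm from the nucleus.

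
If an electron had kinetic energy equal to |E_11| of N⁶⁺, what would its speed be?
1.392e+06 m/s (or 0.464377% of c)

The binding energy at n = 11 for N⁶⁺ is:
E_11 = -13.6057 × 7²/11² = -5.50974628 eV
|E_11| = 5.50974628 eV

Convert to Joules:
KE = 5.50974628 eV × (1.602177 × 10⁻¹⁹ J/eV) = 8.82759e-19 J

Using KE = ½mv²:
v = √(2·KE/m_e)
v = √(2 × 8.82759e-19 J / 9.10938 × 10⁻³¹ kg)
v = 1.392e+06 m/s

This is approximately 0.464377% the speed of light.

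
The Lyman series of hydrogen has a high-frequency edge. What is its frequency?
3.29e+15 Hz

The series limit corresponds to the transition from n = ∞ to n = 1.
This is the highest energy (shortest wavelength) transition in the Lyman series.

E_∞ = 0 eV
E_1 = -13.6057 / 1² = -13.6057 eV

Energy at series limit:
ΔE = E_∞ - E_1 = 0 - (-13.6057) = 13.6057 eV
E = 13.6057 eV × (1.602177 × 10⁻¹⁹ J/eV) = 2.1799e-18 J
f = E/h = 2.1799e-18 J / (6.62607 × 10⁻³⁴ J·s) = 3.29e+15 Hz

This energy equals the ionization energy from the n = 1 state of hydrogen.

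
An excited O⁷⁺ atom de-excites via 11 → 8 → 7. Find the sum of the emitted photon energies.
10.574307 eV

The energy levels of O⁷⁺ are E_n = -13.6057 × 8² / n² eV.

First transition (11 → 8):
ΔE₁ = |E_8 - E_11|
ΔE₁ = |-13.605700000000 - (-7.196403305785)| = 6.409296694 eV

Second transition (8 → 7):
ΔE₂ = |E_7 - E_8|
ΔE₂ = |-17.770710204082 - (-13.605700000000)| = 4.165010204 eV

Total energy released:
E_total = ΔE₁ + ΔE₂ = 6.409296694 + 4.165010204 = 10.574307 eV

Note: This equals the direct transition 11 → 7: 10.574307 eV ✓
Energy is conserved regardless of the path taken.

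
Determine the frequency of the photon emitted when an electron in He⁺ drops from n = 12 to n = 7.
1.772e+14 Hz

First, find the transition energy:
E_12 = -13.6057 × 2² / 12² = -0.37793611 eV
E_7 = -13.6057 × 2² / 7² = -1.11066939 eV
|ΔE| = |E_7 - E_12| = 0.73273328 eV

Convert to Joules: E = 0.73273328 eV × (1.602177 × 10⁻¹⁹ J/eV) = 1.17397e-19 J

Using E = hf:
f = E/h = 1.17397e-19 J / (6.62607 × 10⁻³⁴ J·s)
f = 1.772e+14 Hz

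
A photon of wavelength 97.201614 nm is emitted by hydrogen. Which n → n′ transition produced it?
n = 4 → n = 1

First, find the photon energy from the wavelength (hc = 1239.84 eV·nm):
E = hc/λ = 1239.84 eV·nm / 97.201614 nm = 12.755344 eV

The energy levels of hydrogen satisfy E_n = -13.6057 / n² eV, so an emission n_i → n_f releases
ΔE = 13.6057 × (1/n_f² − 1/n_i²) eV.

Setting ΔE equal to the photon energy:
1/n_f² − 1/n_i² = 12.755344 / 13.6057 = 0.93750002

Since 1/n_i² must be positive, we need 1/n_f² > 0.93750002, i.e. n_f ≤ 1. For each allowed n_f, solve n_i = (1/n_f² − 0.93750002)^(−1/2) and check whether it is a whole number:
  n_f = 1: 1/n_i² = 1.00000000 − 0.93750002 = 0.06249998 → n_i = 4.000  → integer, n_i = 4 ✓

Only n_f = 1 gives an integer upper level, n_i = 4.

The transition is from n = 4 to n = 1 (emission).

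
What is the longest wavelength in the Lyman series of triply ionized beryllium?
7.59388 nm

The longest wavelength corresponds to the smallest energy transition in the series.
The Lyman series has all transitions ending at n_f = 1.

For Be³⁺ (Z = 4), the first line (α-line) is the jump from n = 2 to n = 1:
E_2 = -13.6057 × 4² / 2² = -54.4228000 eV
E_1 = -13.6057 × 4² / 1² = -217.6912000 eV
ΔE = E_2 - E_1 = 163.2684000 eV

λ = hc/E = 1239.84 eV·nm / 163.2684000 eV
λ = 7.59388 nm

This is the α-line of the Lyman series in Be³⁺.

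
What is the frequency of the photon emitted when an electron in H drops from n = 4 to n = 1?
3.084e+15 Hz

First, find the transition energy:
E_4 = -13.6057 / 4² = -0.85035625 eV
E_1 = -13.6057 / 1² = -13.60570000 eV
|ΔE| = |E_1 - E_4| = 12.75534375 eV

Convert to Joules: E = 12.75534375 eV × (1.602177 × 10⁻¹⁹ J/eV) = 2.04363e-18 J

Using E = hf:
f = E/h = 2.04363e-18 J / (6.62607 × 10⁻³⁴ J·s)
f = 3.084e+15 Hz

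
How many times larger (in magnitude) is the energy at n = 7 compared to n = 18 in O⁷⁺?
6.61

Using E_n = -13.6057 Z² / n² eV with Z = 8:

E_7 = -13.6057 × 8² / 7² = -870.7648 / 49 = -17.77071020 eV
E_18 = -13.6057 × 8² / 18² = -870.7648 / 324 = -2.68754568 eV

The ratio is:
E_7/E_18 = (-17.77071020) / (-2.68754568)
E_7/E_18 = (-870.7648/49) / (-870.7648/324)
E_7/E_18 = 324/49
E_7/E_18 = 6.61
(Note: the Z² factors cancel in the ratio.)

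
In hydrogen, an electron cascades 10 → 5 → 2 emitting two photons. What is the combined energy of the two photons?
3.265368 eV

The energy levels of hydrogen are E_n = -13.6057 / n² eV.

First transition (10 → 5):
ΔE₁ = |E_5 - E_10|
ΔE₁ = |-0.544228000000 - (-0.136057000000)| = 0.408171000 eV

Second transition (5 → 2):
ΔE₂ = |E_2 - E_5|
ΔE₂ = |-3.401425000000 - (-0.544228000000)| = 2.857197000 eV

Total energy released:
E_total = ΔE₁ + ΔE₂ = 0.408171000 + 2.857197000 = 3.265368 eV

Note: This equals the direct transition 10 → 2: 3.265368 eV ✓
Energy is conserved regardless of the path taken.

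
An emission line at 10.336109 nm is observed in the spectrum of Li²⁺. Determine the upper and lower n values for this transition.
n = 7 → n = 1

First, find the photon energy from the wavelength (hc = 1239.84 eV·nm):
E = hc/λ = 1239.84 eV·nm / 10.336109 nm = 119.95230 eV

The energy levels of Li²⁺ satisfy E_n = -13.6057 × 3² / n² eV, so an emission n_i → n_f releases
ΔE = 13.6057 × 3² × (1/n_f² − 1/n_i²) eV.

Setting ΔE equal to the photon energy:
1/n_f² − 1/n_i² = 119.95230 / (13.6057 × 3²) = 0.97959189

Since 1/n_i² must be positive, we need 1/n_f² > 0.97959189, i.e. n_f ≤ 1. For each allowed n_f, solve n_i = (1/n_f² − 0.97959189)^(−1/2) and check whether it is a whole number:
  n_f = 1: 1/n_i² = 1.00000000 − 0.97959189 = 0.02040811 → n_i = 7.000  → integer, n_i = 7 ✓

Only n_f = 1 gives an integer upper level, n_i = 7.

The transition is from n = 7 to n = 1 (emission).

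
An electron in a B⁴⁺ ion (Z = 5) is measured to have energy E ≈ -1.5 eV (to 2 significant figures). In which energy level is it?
n = 15

The exact energy levels follow E_n = -13.6057 Z² / n² eV with Z = 5.

The measured value (-1.5 eV) is reported to only 2 significant figures, so we must test candidate n values and see which one matches to that precision.

Candidate energies:
  n = 13:  E = -13.6057 × 5² / 13² = -2.01268 eV
  n = 14:  E = -13.6057 × 5² / 14² = -1.73542 eV
  n = 15:  E = -13.6057 × 5² / 15² = -1.51174 eV  ← matches
  n = 16:  E = -13.6057 × 5² / 16² = -1.32868 eV
  n = 17:  E = -13.6057 × 5² / 17² = -1.17696 eV

Checking against the measurement of -1.5 eV (2 sig figs), only n = 15 agrees:
E_15 = -1.51174 eV, which rounds to -1.5 eV ✓

Therefore n = 15.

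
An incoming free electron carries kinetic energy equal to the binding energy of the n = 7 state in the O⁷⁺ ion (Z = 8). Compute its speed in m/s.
2.5002e+06 m/s (or 0.833984% of c)

The binding energy at n = 7 for O⁷⁺ is:
E_7 = -13.6057 × 8²/7² = -17.77071020 eV
|E_7| = 17.77071020 eV

Convert to Joules:
KE = 17.77071020 eV × (1.602177 × 10⁻¹⁹ J/eV) = 2.847182e-18 J

Using KE = ½mv²:
v = √(2·KE/m_e)
v = √(2 × 2.847182e-18 J / 9.10938 × 10⁻³¹ kg)
v = 2.5002e+06 m/s

This is approximately 0.833984% the speed of light.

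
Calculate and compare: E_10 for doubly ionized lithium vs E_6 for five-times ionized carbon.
C⁵⁺ at n = 6 (E = -13.606 eV)

Using E_n = -13.6057 Z² / n² eV:

Li²⁺ (Z = 3) at n = 10:
E = -13.6057 × 3² / 10² = -13.6057 × 9 / 100 = -1.224513 eV

C⁵⁺ (Z = 6) at n = 6:
E = -13.6057 × 6² / 6² = -13.6057 × 36 / 36 = -13.605700 eV

Since -13.605700 eV < -1.224513 eV,
C⁵⁺ at n = 6 is more tightly bound (requires more energy to ionize).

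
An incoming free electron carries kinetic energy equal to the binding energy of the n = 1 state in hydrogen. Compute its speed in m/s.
2.188e+06 m/s (or 0.730% of c)

The binding energy at n = 1 for hydrogen is:
E_1 = -13.6057/1² = -13.60570 eV
|E_1| = 13.60570 eV

Convert to Joules:
KE = 13.60570 eV × (1.602177 × 10⁻¹⁹ J/eV) = 2.17987e-18 J

Using KE = ½mv²:
v = √(2·KE/m_e)
v = √(2 × 2.17987e-18 J / 9.10938 × 10⁻³¹ kg)
v = 2.188e+06 m/s

This is approximately 0.730% the speed of light.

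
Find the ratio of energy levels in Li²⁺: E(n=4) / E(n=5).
1.5625

Using E_n = -13.6057 Z² / n² eV with Z = 3:

E_4 = -13.6057 × 3² / 4² = -122.4513 / 16 = -7.6532062500 eV
E_5 = -13.6057 × 3² / 5² = -122.4513 / 25 = -4.8980520000 eV

The ratio is:
E_4/E_5 = (-7.6532062500) / (-4.8980520000)
E_4/E_5 = (-122.4513/16) / (-122.4513/25)
E_4/E_5 = 25/16
E_4/E_5 = 1.5625
(Note: the Z² factors cancel in the ratio.)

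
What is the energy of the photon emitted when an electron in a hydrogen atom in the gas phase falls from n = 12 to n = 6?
0.2835 eV

The energy levels are E_n = -13.6057 eV / n².

Energy at n = 12: E_12 = -13.6057 / 12² = -0.0944840 eV
Energy at n = 6: E_6 = -13.6057 / 6² = -0.3779361 eV

For emission (electron falling to lower state), the photon energy is:
E_photon = E_12 - E_6 = |-0.0944840 - (-0.3779361)|
E_photon = 0.2835 eV

This energy is carried away by the emitted photon.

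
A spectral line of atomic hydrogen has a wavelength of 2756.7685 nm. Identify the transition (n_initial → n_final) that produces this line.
n = 12 → n = 5

First, find the photon energy from the wavelength (hc = 1239.84 eV·nm):
E = hc/λ = 1239.84 eV·nm / 2756.7685 nm = 0.44974397 eV

The energy levels of hydrogen satisfy E_n = -13.6057 / n² eV, so an emission n_i → n_f releases
ΔE = 13.6057 × (1/n_f² − 1/n_i²) eV.

Setting ΔE equal to the photon energy:
1/n_f² − 1/n_i² = 0.44974397 / 13.6057 = 0.033055555

Since 1/n_i² must be positive, we need 1/n_f² > 0.033055555, i.e. n_f ≤ 5. For each allowed n_f, solve n_i = (1/n_f² − 0.033055555)^(−1/2) and check whether it is a whole number:
  n_f = 1: 1/n_i² = 1.000000000 − 0.033055555 = 0.966944445 → n_i = 1.017  (not an integer) ✗
  n_f = 2: 1/n_i² = 0.250000000 − 0.033055555 = 0.216944445 → n_i = 2.147  (not an integer) ✗
  n_f = 3: 1/n_i² = 0.111111111 − 0.033055555 = 0.078055556 → n_i = 3.579  (not an integer) ✗
  n_f = 4: 1/n_i² = 0.062500000 − 0.033055555 = 0.029444445 → n_i = 5.828  (not an integer) ✗
  n_f = 5: 1/n_i² = 0.040000000 − 0.033055555 = 0.006944445 → n_i = 12.000  → integer, n_i = 12 ✓

Only n_f = 5 gives an integer upper level, n_i = 12.

The transition is from n = 12 to n = 5 (emission).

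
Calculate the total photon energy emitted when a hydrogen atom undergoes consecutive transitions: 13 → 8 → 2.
3.3209 eV

The energy levels of hydrogen are E_n = -13.6057 / n² eV.

First transition (13 → 8):
ΔE₁ = |E_8 - E_13|
ΔE₁ = |-0.2125890625 - (-0.0805071006)| = 0.1320820 eV

Second transition (8 → 2):
ΔE₂ = |E_2 - E_8|
ΔE₂ = |-3.4014250000 - (-0.2125890625)| = 3.1888359 eV

Total energy released:
E_total = ΔE₁ + ΔE₂ = 0.1320820 + 3.1888359 = 3.3209 eV

Note: This equals the direct transition 13 → 2: 3.3209 eV ✓
Energy is conserved regardless of the path taken.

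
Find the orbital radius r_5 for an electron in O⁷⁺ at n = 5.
0.16537 nm (or 1.65368 Å)

The Bohr radius formula is:
r_n = n² a₀ / Z

where a₀ = 0.05291772 nm is the Bohr radius.

For O⁷⁺ (Z = 8) at n = 5:
r_5 = 5² × 0.05291772 nm / 8
r_5 = 25 × 0.05291772 nm / 8
r_5 = 1.322943 nm / 8
r_5 = 0.16537 nm

The electron orbits at approximately 0.16537 nm from the nucleus.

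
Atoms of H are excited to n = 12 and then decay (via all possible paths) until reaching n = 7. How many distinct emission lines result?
15

The electron can occupy levels n = 7, 8, ..., 12 during de-excitation — that is m = 12 - 7 + 1 = 6 distinct levels.

The number of distinct spectral lines equals the number of ways to choose 2 of these m levels (each pair gives one possible emission transition):

Number of lines = m(m-1)/2 = 6×5/2 = 15

These correspond to all possible transitions between the 6 levels:
12 → 11, 12 → 10, 12 → 9, 12 → 8, 12 → 7, 11 → 10, 11 → 9, 11 → 8...

Each transition produces a photon with a unique energy (and thus wavelength). This count does not depend on Z.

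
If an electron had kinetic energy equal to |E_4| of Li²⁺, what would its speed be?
1.64e+06 m/s (or 0.547306% of c)

The binding energy at n = 4 for Li²⁺ is:
E_4 = -13.6057 × 3²/4² = -7.65320625 eV
|E_4| = 7.65320625 eV

Convert to Joules:
KE = 7.65320625 eV × (1.602177 × 10⁻¹⁹ J/eV) = 1.2262e-18 J

Using KE = ½mv²:
v = √(2·KE/m_e)
v = √(2 × 1.2262e-18 J / 9.10938 × 10⁻³¹ kg)
v = 1.64e+06 m/s

This is approximately 0.547306% the speed of light.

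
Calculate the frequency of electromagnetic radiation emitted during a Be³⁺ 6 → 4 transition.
1.83e+15 Hz

First, find the transition energy:
E_6 = -13.6057 × 4² / 6² = -6.04698 eV
E_4 = -13.6057 × 4² / 4² = -13.60570 eV
|ΔE| = |E_4 - E_6| = 7.55872 eV

Convert to Joules: E = 7.55872 eV × (1.602177 × 10⁻¹⁹ J/eV) = 1.2110e-18 J

Using E = hf:
f = E/h = 1.2110e-18 J / (6.62607 × 10⁻³⁴ J·s)
f = 1.83e+15 Hz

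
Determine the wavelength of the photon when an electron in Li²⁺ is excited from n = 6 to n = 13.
463.17 nm

First, find the transition energy using E_n = -13.6057 Z² / n² eV:
E_6 = -13.6057 × 3² / 6² = -3.401425 eV
E_13 = -13.6057 × 3² / 13² = -0.724564 eV

Photon energy: |ΔE| = |E_13 - E_6| = 2.676861 eV

Convert to wavelength using E = hc/λ with hc = 1239.84 eV·nm:
λ = hc/E = 1239.84 eV·nm / 2.676861 eV
λ = 463.17 nm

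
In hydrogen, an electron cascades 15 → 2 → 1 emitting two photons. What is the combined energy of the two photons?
13.55 eV

The energy levels of hydrogen are E_n = -13.6057 / n² eV.

First transition (15 → 2):
ΔE₁ = |E_2 - E_15|
ΔE₁ = |-3.40142500 - (-0.06046978)| = 3.34096 eV

Second transition (2 → 1):
ΔE₂ = |E_1 - E_2|
ΔE₂ = |-13.60570000 - (-3.40142500)| = 10.20428 eV

Total energy released:
E_total = ΔE₁ + ΔE₂ = 3.34096 + 10.20428 = 13.55 eV

Note: This equals the direct transition 15 → 1: 13.55 eV ✓
Energy is conserved regardless of the path taken.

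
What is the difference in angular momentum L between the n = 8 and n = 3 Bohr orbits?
5.273e-34 J·s (or 5ℏ)

In the Bohr model, L_n = nℏ where ℏ = 1.05457e-34 J·s.

L_8 = 8ℏ = 8.43656e-34 J·s
L_3 = 3ℏ = 3.16371e-34 J·s

ΔL = L_8 - L_3 = (8 - 3)ℏ = 5ℏ
ΔL = 5 × 1.05457e-34 J·s = 5.273e-34 J·s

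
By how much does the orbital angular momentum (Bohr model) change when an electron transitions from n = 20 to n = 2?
1.89823e-33 J·s (or 18ℏ)

In the Bohr model, L_n = nℏ where ℏ = 1.0545718e-34 J·s.

L_20 = 20ℏ = 2.1091436e-33 J·s
L_2 = 2ℏ = 2.1091436e-34 J·s

ΔL = L_20 - L_2 = (20 - 2)ℏ = 18ℏ
ΔL = 18 × 1.0545718e-34 J·s = 1.89823e-33 J·s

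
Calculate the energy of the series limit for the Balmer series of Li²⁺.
30.613 eV

The series limit corresponds to the transition from n = ∞ to n = 2.
This is the highest energy (shortest wavelength) transition in the Balmer series.

E_∞ = 0 eV
E_2 = -13.6057 × 3² / 2² = -30.613 eV

Energy at series limit:
ΔE = E_∞ - E_2 = 0 - (-30.613) = 30.613 eV

This energy equals the ionization energy from the n = 2 state of Li²⁺.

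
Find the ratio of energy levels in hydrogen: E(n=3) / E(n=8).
7.111111

Using E_n = -13.6057 Z² / n² eV with Z = 1:

E_3 = -13.6057 / 3² = -13.6057 / 9 = -1.511744444444 eV
E_8 = -13.6057 / 8² = -13.6057 / 64 = -0.212589062500 eV

The ratio is:
E_3/E_8 = (-1.511744444444) / (-0.212589062500)
E_3/E_8 = (-13.6057/9) / (-13.6057/64)
E_3/E_8 = 64/9
E_3/E_8 = 7.111111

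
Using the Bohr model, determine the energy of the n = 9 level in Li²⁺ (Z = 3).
-1.51174 eV

For hydrogen-like ions, the energy levels scale with Z²:
E_n = -13.6057 Z² / n² eV

For Li²⁺ (Z = 3) at n = 9:
E_9 = -13.6057 × 3² / 9²
E_9 = -13.6057 × 9 / 81
E_9 = -122.4513 / 81
E_9 = -1.51174 eV

The energy is 9 times more negative than hydrogen at the same n due to the stronger nuclear charge.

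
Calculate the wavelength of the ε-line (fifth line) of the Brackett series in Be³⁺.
113.56 nm

The lines of a series are numbered from the longest wavelength (smallest ΔE) outward; the fifth line is the transition from n = n_f + 5 to n_f.
The Brackett series has all transitions ending at n_f = 4.

For Be³⁺ (Z = 4), the fifth line (ε-line) is the jump from n = 9 to n = 4:
E_9 = -13.6057 × 4² / 9² = -2.68755 eV
E_4 = -13.6057 × 4² / 4² = -13.60570 eV
ΔE = E_9 - E_4 = 10.91815 eV

λ = hc/E = 1239.84 eV·nm / 10.91815 eV
λ = 113.56 nm

This is the ε-line of the Brackett series in Be³⁺.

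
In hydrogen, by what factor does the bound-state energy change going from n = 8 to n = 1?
64.000

Using E_n = -13.6057 Z² / n² eV with Z = 1:

E_1 = -13.6057 / 1² = -13.6057 / 1 = -13.605700000 eV
E_8 = -13.6057 / 8² = -13.6057 / 64 = -0.212589063 eV

The ratio is:
E_1/E_8 = (-13.605700000) / (-0.212589063)
E_1/E_8 = (-13.6057/1) / (-13.6057/64)
E_1/E_8 = 64/1
E_1/E_8 = 64.000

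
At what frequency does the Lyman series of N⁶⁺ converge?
1.6120e+17 Hz

The series limit corresponds to the transition from n = ∞ to n = 1.
This is the highest energy (shortest wavelength) transition in the Lyman series.

E_∞ = 0 eV
E_1 = -13.6057 × 7² / 1² = -666.67930 eV

Energy at series limit:
ΔE = E_∞ - E_1 = 0 - (-666.67930) = 666.67930 eV
E = 666.67930 eV × (1.602177 × 10⁻¹⁹ J/eV) = 1.068138e-16 J
f = E/h = 1.068138e-16 J / (6.62607 × 10⁻³⁴ J·s) = 1.6120e+17 Hz

This energy equals the ionization energy from the n = 1 state of N⁶⁺.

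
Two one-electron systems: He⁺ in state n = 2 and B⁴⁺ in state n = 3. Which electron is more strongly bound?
B⁴⁺ at n = 3 (E = -37.79361 eV)

Using E_n = -13.6057 Z² / n² eV:

He⁺ (Z = 2) at n = 2:
E = -13.6057 × 2² / 2² = -13.6057 × 4 / 4 = -13.60570000 eV

B⁴⁺ (Z = 5) at n = 3:
E = -13.6057 × 5² / 3² = -13.6057 × 25 / 9 = -37.79361111 eV

Since -37.79361111 eV < -13.60570000 eV,
B⁴⁺ at n = 3 is more tightly bound (requires more energy to ionize).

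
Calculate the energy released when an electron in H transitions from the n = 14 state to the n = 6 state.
0.30852 eV

The energy levels are E_n = -13.6057 eV / n².

Energy at n = 14: E_14 = -13.6057 / 14² = -0.06941684 eV
Energy at n = 6: E_6 = -13.6057 / 6² = -0.37793611 eV

For emission (electron falling to lower state), the photon energy is:
E_photon = E_14 - E_6 = |-0.06941684 - (-0.37793611)|
E_photon = 0.30852 eV

This energy is carried away by the emitted photon.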